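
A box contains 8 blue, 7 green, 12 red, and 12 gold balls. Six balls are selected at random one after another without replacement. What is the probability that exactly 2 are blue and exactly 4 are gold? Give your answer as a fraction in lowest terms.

Unordered draws without replacement: count favorable combinations over C(39,6).
Favorable = C(8,2) · C(7,0) · C(12,0) · C(12,4) = 13860; total = C(39,6) = 3262623.
P = 13860/3262623 = 660/155363 ≈ 0.0042.

660/155363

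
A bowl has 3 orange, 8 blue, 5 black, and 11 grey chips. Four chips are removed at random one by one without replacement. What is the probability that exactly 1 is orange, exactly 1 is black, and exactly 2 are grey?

Unordered draws without replacement: count favorable combinations over C(27,4).
Favorable = C(3,1) · C(8,0) · C(5,1) · C(11,2) = 825; total = C(27,4) = 17550.
P = 825/17550 = 11/234 ≈ 0.0470.

11/234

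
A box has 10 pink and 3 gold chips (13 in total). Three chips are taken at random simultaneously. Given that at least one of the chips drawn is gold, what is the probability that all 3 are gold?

P(all 3 gold) = C(3,3)/C(13,3) = 1/286; P(at least one gold) = 1 − C(10,3)/C(13,3) = 83/143.
Since 'all 3 gold' ⊆ 'at least one gold', P(all 3 | at least one) = 1/286 / 83/143 = 1/166 ≈ 0.0060.

1/166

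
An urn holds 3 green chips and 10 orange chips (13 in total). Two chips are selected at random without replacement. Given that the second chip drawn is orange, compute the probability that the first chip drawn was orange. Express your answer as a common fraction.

P(first=orange and the second chip drawn is orange) = (10/13)·(9/12) = 15/26.
P(the second chip drawn is orange) = Σ over first color = 5/26 + 15/26 = 10/13.
By Bayes, P(first=orange | the second chip drawn is orange) = 15/26 / 10/13 = 3/4 ≈ 0.7500.

3/4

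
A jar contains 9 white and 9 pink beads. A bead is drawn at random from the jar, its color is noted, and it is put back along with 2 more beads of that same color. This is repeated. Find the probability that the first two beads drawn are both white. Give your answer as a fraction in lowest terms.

11/40

After a white draw the jar holds 11 white out of 20.
P = (9/18)·(11/20) = 11/40 ≈ 0.2750.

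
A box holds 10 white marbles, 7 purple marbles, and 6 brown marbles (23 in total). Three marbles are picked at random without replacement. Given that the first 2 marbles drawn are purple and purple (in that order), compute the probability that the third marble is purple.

5/21

After removing 2 purple, the box has 5 purple out of 21 remaining.
P(third is purple | given) = 5/21 ≈ 0.2381.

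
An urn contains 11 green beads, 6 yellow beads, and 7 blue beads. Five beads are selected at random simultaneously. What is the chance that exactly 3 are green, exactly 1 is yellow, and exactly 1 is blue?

15/92

Unordered draws without replacement: count favorable combinations over C(24,5).
Favorable = C(11,3) · C(6,1) · C(7,1) = 6930; total = C(24,5) = 42504.
P = 6930/42504 = 15/92 ≈ 0.1630.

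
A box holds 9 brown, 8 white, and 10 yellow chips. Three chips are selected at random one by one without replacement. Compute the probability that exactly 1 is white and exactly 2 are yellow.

8/65

Unordered draws without replacement: count favorable combinations over C(27,3).
Favorable = C(9,0) · C(8,1) · C(10,2) = 360; total = C(27,3) = 2925.
P = 360/2925 = 8/65 ≈ 0.1231.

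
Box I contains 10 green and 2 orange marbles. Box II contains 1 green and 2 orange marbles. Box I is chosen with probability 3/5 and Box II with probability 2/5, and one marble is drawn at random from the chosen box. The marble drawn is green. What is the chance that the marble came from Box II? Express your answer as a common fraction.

P(green | Box I) = 5/6; P(green | Box II) = 1/3.
P(green) = 3/5·5/6 + 2/5·1/3 = 19/30.
By Bayes' rule, P(Box II | green) = 2/15 / 19/30 = 4/19 ≈ 0.2105.

4/19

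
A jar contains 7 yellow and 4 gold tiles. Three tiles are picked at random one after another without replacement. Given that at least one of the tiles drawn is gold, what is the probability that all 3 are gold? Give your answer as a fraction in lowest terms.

P(all 3 gold) = C(4,3)/C(11,3) = 4/165; P(at least one gold) = 1 − C(7,3)/C(11,3) = 26/33.
Since 'all 3 gold' ⊆ 'at least one gold', P(all 3 | at least one) = 4/165 / 26/33 = 2/65 ≈ 0.0308.

2/65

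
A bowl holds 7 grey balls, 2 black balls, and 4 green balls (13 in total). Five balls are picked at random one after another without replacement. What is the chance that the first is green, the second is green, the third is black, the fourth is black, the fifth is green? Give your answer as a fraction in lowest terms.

2/6435

Multiply the conditional probability of each draw in order, without replacement, so each draw removes one from its color and from the total.
P = (4/13) · (3/12) · (2/11) · (1/10) · (2/9) = 2/6435 ≈ 0.0003.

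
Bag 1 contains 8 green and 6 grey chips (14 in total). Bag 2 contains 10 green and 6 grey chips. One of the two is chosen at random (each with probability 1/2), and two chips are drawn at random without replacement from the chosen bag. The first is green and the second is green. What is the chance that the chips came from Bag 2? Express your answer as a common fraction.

39/71

P(E | Bag 1) = 4/13; P(E | Bag 2) = 3/8.
P(E) = 1/2·4/13 + 1/2·3/8 = 71/208.
By Bayes' rule, P(Bag 2 | E) = 3/16 / 71/208 = 39/71 ≈ 0.5493.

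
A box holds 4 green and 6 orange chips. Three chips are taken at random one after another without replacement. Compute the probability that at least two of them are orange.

2/3

Sum the hypergeometric tail for j = 2,…,3 orange chips.
Favorable = C(6,2)·C(4,1) + C(6,3)·C(4,0) = 80; total = C(10,3) = 120.
P = 80/120 = 2/3 ≈ 0.6667.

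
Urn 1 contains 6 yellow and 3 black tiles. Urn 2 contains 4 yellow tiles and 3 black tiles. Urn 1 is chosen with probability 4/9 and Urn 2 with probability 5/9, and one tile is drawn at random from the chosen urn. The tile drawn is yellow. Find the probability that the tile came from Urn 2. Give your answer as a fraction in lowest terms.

15/29

P(yellow | Urn 1) = 2/3; P(yellow | Urn 2) = 4/7.
P(yellow) = 4/9·2/3 + 5/9·4/7 = 116/189.
By Bayes' rule, P(Urn 2 | yellow) = 20/63 / 116/189 = 15/29 ≈ 0.5172.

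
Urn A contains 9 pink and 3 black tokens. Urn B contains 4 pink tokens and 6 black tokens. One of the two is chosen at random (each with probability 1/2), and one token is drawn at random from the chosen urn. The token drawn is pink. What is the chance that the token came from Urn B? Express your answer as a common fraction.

P(pink | Urn A) = 3/4; P(pink | Urn B) = 2/5.
P(pink) = 1/2·3/4 + 1/2·2/5 = 23/40.
By Bayes' rule, P(Urn B | pink) = 1/5 / 23/40 = 8/23 ≈ 0.3478.

8/23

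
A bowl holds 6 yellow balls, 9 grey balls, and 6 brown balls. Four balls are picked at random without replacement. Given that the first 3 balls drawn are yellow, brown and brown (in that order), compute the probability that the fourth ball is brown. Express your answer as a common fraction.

2/9

After removing 1 yellow, 2 brown, the bowl has 4 brown out of 18 remaining.
P(fourth is brown | given) = 4/18 = 2/9 ≈ 0.2222.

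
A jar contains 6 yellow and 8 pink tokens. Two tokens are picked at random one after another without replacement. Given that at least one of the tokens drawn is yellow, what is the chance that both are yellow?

P(both yellow) = C(6,2)/C(14,2) = 15/91; P(at least one yellow) = 1 − C(8,2)/C(14,2) = 9/13.
Since 'both yellow' ⊆ 'at least one yellow', P(both | at least one) = 15/91 / 9/13 = 5/21 ≈ 0.2381.

5/21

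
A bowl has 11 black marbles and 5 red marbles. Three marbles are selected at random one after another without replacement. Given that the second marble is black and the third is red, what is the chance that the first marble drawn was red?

2/7

P(first=red and the second marble is black and the third is red) = (5/16)·(11/15)·(4/14) = 11/168.
P(E) = Σ over first color = 55/336 + 11/168 = 11/48.
By Bayes, P(first=red | E) = 11/168 / 11/48 = 2/7 ≈ 0.2857.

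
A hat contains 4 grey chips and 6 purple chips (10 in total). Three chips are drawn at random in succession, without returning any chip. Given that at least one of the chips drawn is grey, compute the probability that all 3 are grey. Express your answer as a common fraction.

1/25

P(all 3 grey) = C(4,3)/C(10,3) = 1/30; P(at least one grey) = 1 − C(6,3)/C(10,3) = 5/6.
Since 'all 3 grey' ⊆ 'at least one grey', P(all 3 | at least one) = 1/30 / 5/6 = 1/25 ≈ 0.0400.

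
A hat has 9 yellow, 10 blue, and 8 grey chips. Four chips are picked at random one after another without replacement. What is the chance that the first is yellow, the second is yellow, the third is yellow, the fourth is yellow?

7/975

Multiply the conditional probability of each draw in order, without replacement, so each draw removes one from its color and from the total.
P = (9/27) · (8/26) · (7/25) · (6/24) = 7/975 ≈ 0.0072.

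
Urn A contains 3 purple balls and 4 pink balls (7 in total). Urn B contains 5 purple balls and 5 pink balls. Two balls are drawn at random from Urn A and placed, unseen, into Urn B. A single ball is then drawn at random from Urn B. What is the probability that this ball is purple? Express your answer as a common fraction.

41/84

Condition on how many of the transferred balls are purple (from Urn A: 3 purple of 7; then Urn B has 12 total).
  0 purple: C(3,0)C(4,2)/C(7,2) = 2/7; then P = 5/12
  1 purple: C(3,1)C(4,1)/C(7,2) = 4/7; then P = 6/12
  2 purple: C(3,2)C(4,0)/C(7,2) = 1/7; then P = 7/12
P(purple from Urn B) = 41/84 ≈ 0.4881.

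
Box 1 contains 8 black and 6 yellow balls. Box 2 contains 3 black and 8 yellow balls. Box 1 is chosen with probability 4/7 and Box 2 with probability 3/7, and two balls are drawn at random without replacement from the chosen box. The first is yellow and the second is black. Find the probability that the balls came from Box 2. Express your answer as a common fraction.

P(E | Box 1) = 24/91; P(E | Box 2) = 12/55.
P(E) = 4/7·24/91 + 3/7·12/55 = 8556/35035.
By Bayes' rule, P(Box 2 | E) = 36/385 / 8556/35035 = 273/713 ≈ 0.3829.

273/713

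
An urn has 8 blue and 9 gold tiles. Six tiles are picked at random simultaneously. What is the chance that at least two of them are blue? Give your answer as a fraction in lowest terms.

31/34

Sum the hypergeometric tail for j = 2,…,6 blue tiles.
Favorable = C(8,2)·C(9,4) + C(8,3)·C(9,3) + C(8,4)·C(9,2) + C(8,5)·C(9,1) + C(8,6)·C(9,0) = 11284; total = C(17,6) = 12376.
P = 11284/12376 = 31/34 ≈ 0.9118.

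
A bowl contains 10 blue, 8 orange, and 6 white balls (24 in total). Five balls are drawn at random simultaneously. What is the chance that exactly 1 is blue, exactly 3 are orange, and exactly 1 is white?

Unordered draws without replacement: count favorable combinations over C(24,5).
Favorable = C(10,1) · C(8,3) · C(6,1) = 3360; total = C(24,5) = 42504.
P = 3360/42504 = 20/253 ≈ 0.0791.

20/253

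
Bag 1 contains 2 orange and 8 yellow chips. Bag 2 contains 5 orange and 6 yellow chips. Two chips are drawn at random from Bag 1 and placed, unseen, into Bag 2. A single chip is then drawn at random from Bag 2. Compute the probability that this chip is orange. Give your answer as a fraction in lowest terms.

27/65

Condition on how many of the transferred chips are orange (from Bag 1: 2 orange of 10; then Bag 2 has 13 total).
  0 orange: C(2,0)C(8,2)/C(10,2) = 28/45; then P = 5/13
  1 orange: C(2,1)C(8,1)/C(10,2) = 16/45; then P = 6/13
  2 orange: C(2,2)C(8,0)/C(10,2) = 1/45; then P = 7/13
P(orange from Bag 2) = 27/65 ≈ 0.4154.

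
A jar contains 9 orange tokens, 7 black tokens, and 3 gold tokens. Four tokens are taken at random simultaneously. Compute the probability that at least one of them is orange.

Use the complement: P(at least one orange) = 1 − P(no orange).
P(none) = C(10,4)/C(19,4) = 210/3876.
So P = 1 − 210/3876 = 611/646 ≈ 0.9458.

611/646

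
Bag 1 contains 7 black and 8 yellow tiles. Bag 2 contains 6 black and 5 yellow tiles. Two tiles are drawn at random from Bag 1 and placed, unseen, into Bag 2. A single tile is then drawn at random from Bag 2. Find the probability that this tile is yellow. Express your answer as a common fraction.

7/15

Condition on how many of the transferred tiles are yellow (from Bag 1: 8 yellow of 15; then Bag 2 has 13 total).
  0 yellow: C(8,0)C(7,2)/C(15,2) = 1/5; then P = 5/13
  1 yellow: C(8,1)C(7,1)/C(15,2) = 8/15; then P = 6/13
  2 yellow: C(8,2)C(7,0)/C(15,2) = 4/15; then P = 7/13
P(yellow from Bag 2) = 7/15 ≈ 0.4667.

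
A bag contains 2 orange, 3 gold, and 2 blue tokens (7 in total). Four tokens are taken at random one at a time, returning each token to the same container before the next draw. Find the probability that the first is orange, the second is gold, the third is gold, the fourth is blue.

Multiply the conditional probability of each draw in order, with replacement (the composition resets each draw).
P = (2/7) · (3/7) · (3/7) · (2/7) = 36/2401 ≈ 0.0150.

36/2401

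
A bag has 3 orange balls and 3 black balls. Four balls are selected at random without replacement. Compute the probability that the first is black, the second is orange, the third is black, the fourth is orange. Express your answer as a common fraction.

Multiply the conditional probability of each draw in order, without replacement, so each draw removes one from its color and from the total.
P = (3/6) · (3/5) · (2/4) · (2/3) = 1/10 ≈ 0.1000.

1/10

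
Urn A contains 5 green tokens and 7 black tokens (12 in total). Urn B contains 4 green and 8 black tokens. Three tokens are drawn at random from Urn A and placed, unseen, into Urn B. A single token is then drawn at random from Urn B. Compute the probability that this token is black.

Condition on how many of the transferred tokens are black (from Urn A: 7 black of 12; then Urn B has 15 total).
  0 black: C(7,0)C(5,3)/C(12,3) = 1/22; then P = 8/15
  1 black: C(7,1)C(5,2)/C(12,3) = 7/22; then P = 9/15
  2 black: C(7,2)C(5,1)/C(12,3) = 21/44; then P = 10/15
  3 black: C(7,3)C(5,0)/C(12,3) = 7/44; then P = 11/15
P(black from Urn B) = 13/20 ≈ 0.6500.

13/20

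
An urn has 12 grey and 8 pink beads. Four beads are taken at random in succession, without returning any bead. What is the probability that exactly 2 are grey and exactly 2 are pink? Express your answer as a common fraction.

616/1615

Unordered draws without replacement: count favorable combinations over C(20,4).
Favorable = C(12,2) · C(8,2) = 1848; total = C(20,4) = 4845.
P = 1848/4845 = 616/1615 ≈ 0.3814.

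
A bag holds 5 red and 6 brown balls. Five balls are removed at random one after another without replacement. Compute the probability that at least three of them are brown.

281/462

Sum the hypergeometric tail for j = 3,…,5 brown balls.
Favorable = C(6,3)·C(5,2) + C(6,4)·C(5,1) + C(6,5)·C(5,0) = 281; total = C(11,5) = 462.
P = 281/462 = 281/462 ≈ 0.6082.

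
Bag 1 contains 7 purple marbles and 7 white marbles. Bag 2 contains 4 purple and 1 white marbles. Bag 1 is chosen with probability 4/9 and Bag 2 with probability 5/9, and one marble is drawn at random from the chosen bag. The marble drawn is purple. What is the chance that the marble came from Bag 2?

2/3

P(purple | Bag 1) = 1/2; P(purple | Bag 2) = 4/5.
P(purple) = 4/9·1/2 + 5/9·4/5 = 2/3.
By Bayes' rule, P(Bag 2 | purple) = 4/9 / 2/3 = 2/3 ≈ 0.6667.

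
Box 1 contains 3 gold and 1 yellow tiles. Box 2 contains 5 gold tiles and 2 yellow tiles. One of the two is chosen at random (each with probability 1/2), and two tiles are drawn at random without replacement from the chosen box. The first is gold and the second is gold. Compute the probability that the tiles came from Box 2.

20/41

P(E | Box 1) = 1/2; P(E | Box 2) = 10/21.
P(E) = 1/2·1/2 + 1/2·10/21 = 41/84.
By Bayes' rule, P(Box 2 | E) = 5/21 / 41/84 = 20/41 ≈ 0.4878.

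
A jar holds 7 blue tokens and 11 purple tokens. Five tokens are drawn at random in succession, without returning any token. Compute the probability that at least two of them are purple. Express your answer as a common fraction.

Sum the hypergeometric tail for j = 2,…,5 purple tokens.
Favorable = C(11,2)·C(7,3) + C(11,3)·C(7,2) + C(11,4)·C(7,1) + C(11,5)·C(7,0) = 8162; total = C(18,5) = 8568.
P = 8162/8568 = 583/612 ≈ 0.9526.

583/612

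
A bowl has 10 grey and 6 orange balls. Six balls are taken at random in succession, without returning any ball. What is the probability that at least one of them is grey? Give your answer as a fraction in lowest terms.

Use the complement: P(at least one grey) = 1 − P(no grey).
P(none) = C(6,6)/C(16,6) = 1/8008.
So P = 1 − 1/8008 = 8007/8008 ≈ 0.9999.

8007/8008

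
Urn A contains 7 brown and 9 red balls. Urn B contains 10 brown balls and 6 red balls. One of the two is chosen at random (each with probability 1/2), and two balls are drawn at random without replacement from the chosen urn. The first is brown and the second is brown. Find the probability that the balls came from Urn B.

15/22

P(E | Urn A) = 7/40; P(E | Urn B) = 3/8.
P(E) = 1/2·7/40 + 1/2·3/8 = 11/40.
By Bayes' rule, P(Urn B | E) = 3/16 / 11/40 = 15/22 ≈ 0.6818.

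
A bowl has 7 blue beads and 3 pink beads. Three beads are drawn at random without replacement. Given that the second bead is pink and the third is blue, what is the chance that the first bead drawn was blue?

P(first=blue and the second bead is pink and the third is blue) = (7/10)·(3/9)·(6/8) = 7/40.
P(E) = Σ over first color = 7/40 + 7/120 = 7/30.
By Bayes, P(first=blue | E) = 7/40 / 7/30 = 3/4 ≈ 0.7500.

3/4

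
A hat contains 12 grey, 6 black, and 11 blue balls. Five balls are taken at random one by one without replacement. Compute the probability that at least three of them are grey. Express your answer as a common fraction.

Sum the hypergeometric tail for j = 3,…,5 grey balls.
Favorable = C(12,3)·C(17,2) + C(12,4)·C(17,1) + C(12,5)·C(17,0) = 39127; total = C(29,5) = 118755.
P = 39127/118755 = 39127/118755 ≈ 0.3295.

39127/118755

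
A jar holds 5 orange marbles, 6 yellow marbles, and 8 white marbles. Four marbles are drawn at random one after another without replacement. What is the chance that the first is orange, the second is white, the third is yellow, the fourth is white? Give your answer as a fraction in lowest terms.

35/1938

Multiply the conditional probability of each draw in order, without replacement, so each draw removes one from its color and from the total.
P = (5/19) · (8/18) · (6/17) · (7/16) = 35/1938 ≈ 0.0181.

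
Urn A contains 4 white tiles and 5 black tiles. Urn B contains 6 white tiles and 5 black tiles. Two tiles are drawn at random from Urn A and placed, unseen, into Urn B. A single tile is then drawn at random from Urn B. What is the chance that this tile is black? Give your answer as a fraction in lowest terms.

55/117

Condition on how many of the transferred tiles are black (from Urn A: 5 black of 9; then Urn B has 13 total).
  0 black: C(5,0)C(4,2)/C(9,2) = 1/6; then P = 5/13
  1 black: C(5,1)C(4,1)/C(9,2) = 5/9; then P = 6/13
  2 black: C(5,2)C(4,0)/C(9,2) = 5/18; then P = 7/13
P(black from Urn B) = 55/117 ≈ 0.4701.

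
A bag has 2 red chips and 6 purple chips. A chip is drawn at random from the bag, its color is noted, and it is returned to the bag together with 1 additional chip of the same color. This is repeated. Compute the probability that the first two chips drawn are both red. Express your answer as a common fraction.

1/12

After a red draw the bag holds 3 red out of 9.
P = (2/8)·(3/9) = 1/12 ≈ 0.0833.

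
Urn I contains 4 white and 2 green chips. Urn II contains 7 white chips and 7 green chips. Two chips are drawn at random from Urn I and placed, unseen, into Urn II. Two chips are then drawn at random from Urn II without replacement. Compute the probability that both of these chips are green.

193/900

Condition on how many of the transferred chips are green (from Urn I: 2 green of 6; then Urn II has 16 total).
  0 green: C(2,0)C(4,2)/C(6,2) = 2/5; then P = C(7,2)/C(16,2) = 7/40
  1 green: C(2,1)C(4,1)/C(6,2) = 8/15; then P = C(8,2)/C(16,2) = 7/30
  2 green: C(2,2)C(4,0)/C(6,2) = 1/15; then P = C(9,2)/C(16,2) = 3/10
P(both green) = 193/900 ≈ 0.2144.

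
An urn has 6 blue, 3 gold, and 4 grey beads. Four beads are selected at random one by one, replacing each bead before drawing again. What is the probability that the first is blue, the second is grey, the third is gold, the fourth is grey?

Multiply the conditional probability of each draw in order, with replacement (the composition resets each draw).
P = (6/13) · (4/13) · (3/13) · (4/13) = 288/28561 ≈ 0.0101.

288/28561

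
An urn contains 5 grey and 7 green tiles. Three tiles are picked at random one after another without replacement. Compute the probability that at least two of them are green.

7/11

Sum the hypergeometric tail for j = 2,…,3 green tiles.
Favorable = C(7,2)·C(5,1) + C(7,3)·C(5,0) = 140; total = C(12,3) = 220.
P = 140/220 = 7/11 ≈ 0.6364.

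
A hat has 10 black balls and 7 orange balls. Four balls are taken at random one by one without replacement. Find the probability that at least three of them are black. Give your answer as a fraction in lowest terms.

Sum the hypergeometric tail for j = 3,…,4 black balls.
Favorable = C(10,3)·C(7,1) + C(10,4)·C(7,0) = 1050; total = C(17,4) = 2380.
P = 1050/2380 = 15/34 ≈ 0.4412.

15/34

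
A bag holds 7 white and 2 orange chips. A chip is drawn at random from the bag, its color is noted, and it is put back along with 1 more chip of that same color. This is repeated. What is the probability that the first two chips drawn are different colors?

14/45

Either white then orange, or orange then white; after the first draw the total is 10.
P = (7/9)·(2/10) + (2/9)·(7/10) = 14/45 ≈ 0.3111.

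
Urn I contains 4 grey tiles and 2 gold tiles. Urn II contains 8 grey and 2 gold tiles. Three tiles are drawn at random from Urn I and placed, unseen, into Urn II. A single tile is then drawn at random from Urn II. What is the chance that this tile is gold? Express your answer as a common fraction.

Condition on how many of the transferred tiles are gold (from Urn I: 2 gold of 6; then Urn II has 13 total).
  0 gold: C(2,0)C(4,3)/C(6,3) = 1/5; then P = 2/13
  1 gold: C(2,1)C(4,2)/C(6,3) = 3/5; then P = 3/13
  2 gold: C(2,2)C(4,1)/C(6,3) = 1/5; then P = 4/13
P(gold from Urn II) = 3/13 ≈ 0.2308.

3/13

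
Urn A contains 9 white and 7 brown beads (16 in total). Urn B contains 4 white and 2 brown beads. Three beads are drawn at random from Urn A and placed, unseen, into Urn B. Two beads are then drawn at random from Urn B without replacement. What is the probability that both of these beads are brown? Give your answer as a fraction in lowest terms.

83/720

Condition on how many of the transferred beads are brown (from Urn A: 7 brown of 16; then Urn B has 9 total).
  0 brown: C(7,0)C(9,3)/C(16,3) = 3/20; then P = C(2,2)/C(9,2) = 1/36
  1 brown: C(7,1)C(9,2)/C(16,3) = 9/20; then P = C(3,2)/C(9,2) = 1/12
  2 brown: C(7,2)C(9,1)/C(16,3) = 27/80; then P = C(4,2)/C(9,2) = 1/6
  3 brown: C(7,3)C(9,0)/C(16,3) = 1/16; then P = C(5,2)/C(9,2) = 5/18
P(both brown) = 83/720 ≈ 0.1153.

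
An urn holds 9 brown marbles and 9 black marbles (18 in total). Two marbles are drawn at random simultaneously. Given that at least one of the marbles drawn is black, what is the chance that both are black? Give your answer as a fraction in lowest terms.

4/13

P(both black) = C(9,2)/C(18,2) = 4/17; P(at least one black) = 1 − C(9,2)/C(18,2) = 13/17.
Since 'both black' ⊆ 'at least one black', P(both | at least one) = 4/17 / 13/17 = 4/13 ≈ 0.3077.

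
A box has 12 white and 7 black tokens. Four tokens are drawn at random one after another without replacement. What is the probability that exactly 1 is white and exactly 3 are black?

Unordered draws without replacement: count favorable combinations over C(19,4).
Favorable = C(12,1) · C(7,3) = 420; total = C(19,4) = 3876.
P = 420/3876 = 35/323 ≈ 0.1084.

35/323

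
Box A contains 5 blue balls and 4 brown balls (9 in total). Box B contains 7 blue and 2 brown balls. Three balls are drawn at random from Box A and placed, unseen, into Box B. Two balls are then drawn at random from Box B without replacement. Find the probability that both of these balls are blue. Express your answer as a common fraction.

67/132

Condition on how many of the transferred balls are blue (from Box A: 5 blue of 9; then Box B has 12 total).
  0 blue: C(5,0)C(4,3)/C(9,3) = 1/21; then P = C(7,2)/C(12,2) = 7/22
  1 blue: C(5,1)C(4,2)/C(9,3) = 5/14; then P = C(8,2)/C(12,2) = 14/33
  2 blue: C(5,2)C(4,1)/C(9,3) = 10/21; then P = C(9,2)/C(12,2) = 6/11
  3 blue: C(5,3)C(4,0)/C(9,3) = 5/42; then P = C(10,2)/C(12,2) = 15/22
P(both blue) = 67/132 ≈ 0.5076.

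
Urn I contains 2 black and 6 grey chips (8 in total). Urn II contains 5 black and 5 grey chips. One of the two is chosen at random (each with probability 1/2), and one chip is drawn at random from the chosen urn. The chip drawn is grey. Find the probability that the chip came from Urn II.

P(grey | Urn I) = 3/4; P(grey | Urn II) = 1/2.
P(grey) = 1/2·3/4 + 1/2·1/2 = 5/8.
By Bayes' rule, P(Urn II | grey) = 1/4 / 5/8 = 2/5 ≈ 0.4000.

2/5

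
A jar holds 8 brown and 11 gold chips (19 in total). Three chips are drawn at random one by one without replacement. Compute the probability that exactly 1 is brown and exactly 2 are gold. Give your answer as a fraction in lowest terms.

440/969

Unordered draws without replacement: count favorable combinations over C(19,3).
Favorable = C(8,1) · C(11,2) = 440; total = C(19,3) = 969.
P = 440/969 = 440/969 ≈ 0.4541.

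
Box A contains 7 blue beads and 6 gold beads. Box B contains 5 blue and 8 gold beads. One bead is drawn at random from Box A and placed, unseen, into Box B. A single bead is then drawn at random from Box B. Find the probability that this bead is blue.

Condition on how many of the transferred beads are blue (from Box A: 7 blue of 13; then Box B has 14 total).
  0 blue: C(7,0)C(6,1)/C(13,1) = 6/13; then P = 5/14
  1 blue: C(7,1)C(6,0)/C(13,1) = 7/13; then P = 6/14
P(blue from Box B) = 36/91 ≈ 0.3956.

36/91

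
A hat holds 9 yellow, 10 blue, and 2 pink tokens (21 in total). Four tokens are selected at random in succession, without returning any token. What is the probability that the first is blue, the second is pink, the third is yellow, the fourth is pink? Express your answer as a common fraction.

1/798

Multiply the conditional probability of each draw in order, without replacement, so each draw removes one from its color and from the total.
P = (10/21) · (2/20) · (9/19) · (1/18) = 1/798 ≈ 0.0013.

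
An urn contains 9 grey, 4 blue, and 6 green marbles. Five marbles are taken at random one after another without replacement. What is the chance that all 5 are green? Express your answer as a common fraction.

Unordered draws without replacement: count favorable combinations over C(19,5).
Favorable = C(9,0) · C(4,0) · C(6,5) = 6; total = C(19,5) = 11628.
P = 6/11628 = 1/1938 ≈ 0.0005.

1/1938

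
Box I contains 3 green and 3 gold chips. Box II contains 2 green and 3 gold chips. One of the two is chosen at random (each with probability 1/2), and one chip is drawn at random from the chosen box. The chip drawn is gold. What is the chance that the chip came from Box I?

5/11

P(gold | Box I) = 1/2; P(gold | Box II) = 3/5.
P(gold) = 1/2·1/2 + 1/2·3/5 = 11/20.
By Bayes' rule, P(Box I | gold) = 1/4 / 11/20 = 5/11 ≈ 0.4545.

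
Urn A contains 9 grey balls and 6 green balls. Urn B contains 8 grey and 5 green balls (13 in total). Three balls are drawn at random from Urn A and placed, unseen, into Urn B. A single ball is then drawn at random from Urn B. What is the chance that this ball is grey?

49/80

Condition on how many of the transferred balls are grey (from Urn A: 9 grey of 15; then Urn B has 16 total).
  0 grey: C(9,0)C(6,3)/C(15,3) = 4/91; then P = 8/16
  1 grey: C(9,1)C(6,2)/C(15,3) = 27/91; then P = 9/16
  2 grey: C(9,2)C(6,1)/C(15,3) = 216/455; then P = 10/16
  3 grey: C(9,3)C(6,0)/C(15,3) = 12/65; then P = 11/16
P(grey from Urn B) = 49/80 ≈ 0.6125.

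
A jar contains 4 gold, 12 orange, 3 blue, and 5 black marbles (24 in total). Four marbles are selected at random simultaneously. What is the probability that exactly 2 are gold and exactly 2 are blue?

Unordered draws without replacement: count favorable combinations over C(24,4).
Favorable = C(4,2) · C(12,0) · C(3,2) · C(5,0) = 18; total = C(24,4) = 10626.
P = 18/10626 = 3/1771 ≈ 0.0017.

3/1771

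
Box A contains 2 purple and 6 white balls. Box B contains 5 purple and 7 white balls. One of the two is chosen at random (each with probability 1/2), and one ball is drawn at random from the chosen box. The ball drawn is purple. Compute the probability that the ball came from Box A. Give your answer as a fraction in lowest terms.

P(purple | Box A) = 1/4; P(purple | Box B) = 5/12.
P(purple) = 1/2·1/4 + 1/2·5/12 = 1/3.
By Bayes' rule, P(Box A | purple) = 1/8 / 1/3 = 3/8 ≈ 0.3750.

3/8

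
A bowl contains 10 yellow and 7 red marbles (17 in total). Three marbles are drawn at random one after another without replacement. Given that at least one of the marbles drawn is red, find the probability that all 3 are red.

P(all 3 red) = C(7,3)/C(17,3) = 7/136; P(at least one red) = 1 − C(10,3)/C(17,3) = 14/17.
Since 'all 3 red' ⊆ 'at least one red', P(all 3 | at least one) = 7/136 / 14/17 = 1/16 ≈ 0.0625.

1/16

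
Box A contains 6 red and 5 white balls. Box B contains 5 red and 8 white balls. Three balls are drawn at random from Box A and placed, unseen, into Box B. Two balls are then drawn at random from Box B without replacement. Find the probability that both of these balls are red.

19/120

Condition on how many of the transferred balls are red (from Box A: 6 red of 11; then Box B has 16 total).
  0 red: C(6,0)C(5,3)/C(11,3) = 2/33; then P = C(5,2)/C(16,2) = 1/12
  1 red: C(6,1)C(5,2)/C(11,3) = 4/11; then P = C(6,2)/C(16,2) = 1/8
  2 red: C(6,2)C(5,1)/C(11,3) = 5/11; then P = C(7,2)/C(16,2) = 7/40
  3 red: C(6,3)C(5,0)/C(11,3) = 4/33; then P = C(8,2)/C(16,2) = 7/30
P(both red) = 19/120 ≈ 0.1583.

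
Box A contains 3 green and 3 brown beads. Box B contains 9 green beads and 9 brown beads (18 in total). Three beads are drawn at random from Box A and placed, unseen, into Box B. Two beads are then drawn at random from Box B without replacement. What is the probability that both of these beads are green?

167/700

Condition on how many of the transferred beads are green (from Box A: 3 green of 6; then Box B has 21 total).
  0 green: C(3,0)C(3,3)/C(6,3) = 1/20; then P = C(9,2)/C(21,2) = 6/35
  1 green: C(3,1)C(3,2)/C(6,3) = 9/20; then P = C(10,2)/C(21,2) = 3/14
  2 green: C(3,2)C(3,1)/C(6,3) = 9/20; then P = C(11,2)/C(21,2) = 11/42
  3 green: C(3,3)C(3,0)/C(6,3) = 1/20; then P = C(12,2)/C(21,2) = 11/35
P(both green) = 167/700 ≈ 0.2386.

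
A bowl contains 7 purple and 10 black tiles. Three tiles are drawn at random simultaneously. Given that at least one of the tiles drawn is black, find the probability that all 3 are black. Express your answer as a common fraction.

P(all 3 black) = C(10,3)/C(17,3) = 3/17; P(at least one black) = 1 − C(7,3)/C(17,3) = 129/136.
Since 'all 3 black' ⊆ 'at least one black', P(all 3 | at least one) = 3/17 / 129/136 = 8/43 ≈ 0.1860.

8/43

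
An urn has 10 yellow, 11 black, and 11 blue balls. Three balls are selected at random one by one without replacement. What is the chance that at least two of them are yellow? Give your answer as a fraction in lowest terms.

Sum the hypergeometric tail for j = 2,…,3 yellow balls.
Favorable = C(10,2)·C(22,1) + C(10,3)·C(22,0) = 1110; total = C(32,3) = 4960.
P = 1110/4960 = 111/496 ≈ 0.2238.

111/496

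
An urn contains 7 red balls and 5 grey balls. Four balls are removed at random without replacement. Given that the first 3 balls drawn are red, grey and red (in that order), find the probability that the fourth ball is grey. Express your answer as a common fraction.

4/9

After removing 2 red, 1 grey, the urn has 4 grey out of 9 remaining.
P(fourth is grey | given) = 4/9 ≈ 0.4444.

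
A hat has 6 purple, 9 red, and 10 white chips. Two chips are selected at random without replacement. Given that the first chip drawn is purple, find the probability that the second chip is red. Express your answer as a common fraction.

3/8

After removing 1 purple, the hat has 9 red out of 24 remaining.
P(second is red | given) = 9/24 = 3/8 ≈ 0.3750.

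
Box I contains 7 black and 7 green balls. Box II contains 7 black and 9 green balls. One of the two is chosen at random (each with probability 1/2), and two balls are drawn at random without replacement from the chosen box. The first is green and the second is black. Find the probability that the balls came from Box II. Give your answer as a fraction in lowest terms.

39/79

P(E | Box I) = 7/26; P(E | Box II) = 21/80.
P(E) = 1/2·7/26 + 1/2·21/80 = 553/2080.
By Bayes' rule, P(Box II | E) = 21/160 / 553/2080 = 39/79 ≈ 0.4937.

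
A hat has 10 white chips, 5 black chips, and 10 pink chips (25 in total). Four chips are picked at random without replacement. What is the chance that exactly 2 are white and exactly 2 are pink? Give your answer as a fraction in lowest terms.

Unordered draws without replacement: count favorable combinations over C(25,4).
Favorable = C(10,2) · C(5,0) · C(10,2) = 2025; total = C(25,4) = 12650.
P = 2025/12650 = 81/506 ≈ 0.1601.

81/506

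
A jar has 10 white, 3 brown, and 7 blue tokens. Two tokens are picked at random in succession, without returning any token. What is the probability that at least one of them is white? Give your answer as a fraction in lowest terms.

29/38

Use the complement: P(at least one white) = 1 − P(no white).
P(none) = C(10,2)/C(20,2) = 45/190.
So P = 1 − 45/190 = 29/38 ≈ 0.7632.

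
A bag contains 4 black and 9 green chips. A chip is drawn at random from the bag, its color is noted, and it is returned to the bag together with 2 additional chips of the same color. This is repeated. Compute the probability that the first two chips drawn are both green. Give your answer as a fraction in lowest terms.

After a green draw the bag holds 11 green out of 15.
P = (9/13)·(11/15) = 33/65 ≈ 0.5077.

33/65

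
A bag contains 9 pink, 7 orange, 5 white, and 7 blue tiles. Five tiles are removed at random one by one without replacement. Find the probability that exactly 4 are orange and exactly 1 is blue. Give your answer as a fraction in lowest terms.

7/2808

Unordered draws without replacement: count favorable combinations over C(28,5).
Favorable = C(9,0) · C(7,4) · C(5,0) · C(7,1) = 245; total = C(28,5) = 98280.
P = 245/98280 = 7/2808 ≈ 0.0025.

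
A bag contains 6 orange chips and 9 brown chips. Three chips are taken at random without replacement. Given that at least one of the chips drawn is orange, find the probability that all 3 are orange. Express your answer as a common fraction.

P(all 3 orange) = C(6,3)/C(15,3) = 4/91; P(at least one orange) = 1 − C(9,3)/C(15,3) = 53/65.
Since 'all 3 orange' ⊆ 'at least one orange', P(all 3 | at least one) = 4/91 / 53/65 = 20/371 ≈ 0.0539.

20/371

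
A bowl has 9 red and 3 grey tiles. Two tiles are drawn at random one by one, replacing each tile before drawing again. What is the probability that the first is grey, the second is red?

3/16

Multiply the conditional probability of each draw in order, with replacement (the composition resets each draw).
P = (3/12) · (9/12) = 3/16 ≈ 0.1875.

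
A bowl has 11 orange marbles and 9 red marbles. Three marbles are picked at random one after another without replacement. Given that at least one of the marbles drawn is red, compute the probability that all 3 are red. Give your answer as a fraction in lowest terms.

28/325

P(all 3 red) = C(9,3)/C(20,3) = 7/95; P(at least one red) = 1 − C(11,3)/C(20,3) = 65/76.
Since 'all 3 red' ⊆ 'at least one red', P(all 3 | at least one) = 7/95 / 65/76 = 28/325 ≈ 0.0862.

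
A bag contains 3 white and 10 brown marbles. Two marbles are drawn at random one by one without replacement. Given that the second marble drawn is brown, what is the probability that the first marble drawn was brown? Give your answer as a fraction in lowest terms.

P(first=brown and the second marble drawn is brown) = (10/13)·(9/12) = 15/26.
P(the second marble drawn is brown) = Σ over first color = 5/26 + 15/26 = 10/13.
By Bayes, P(first=brown | the second marble drawn is brown) = 15/26 / 10/13 = 3/4 ≈ 0.7500.

3/4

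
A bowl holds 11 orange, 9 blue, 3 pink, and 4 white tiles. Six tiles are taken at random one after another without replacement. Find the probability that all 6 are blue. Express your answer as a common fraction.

Unordered draws without replacement: count favorable combinations over C(27,6).
Favorable = C(11,0) · C(9,6) · C(3,0) · C(4,0) = 84; total = C(27,6) = 296010.
P = 84/296010 = 14/49335 ≈ 0.0003.

14/49335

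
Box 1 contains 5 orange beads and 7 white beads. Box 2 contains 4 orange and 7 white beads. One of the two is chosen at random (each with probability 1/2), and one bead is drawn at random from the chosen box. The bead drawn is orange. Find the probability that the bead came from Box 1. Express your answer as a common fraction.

55/103

P(orange | Box 1) = 5/12; P(orange | Box 2) = 4/11.
P(orange) = 1/2·5/12 + 1/2·4/11 = 103/264.
By Bayes' rule, P(Box 1 | orange) = 5/24 / 103/264 = 55/103 ≈ 0.5340.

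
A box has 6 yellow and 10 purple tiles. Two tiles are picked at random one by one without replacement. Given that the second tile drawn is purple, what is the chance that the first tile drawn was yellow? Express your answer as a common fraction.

2/5

P(first=yellow and the second tile drawn is purple) = (6/16)·(10/15) = 1/4.
P(the second tile drawn is purple) = Σ over first color = 1/4 + 3/8 = 5/8.
By Bayes, P(first=yellow | the second tile drawn is purple) = 1/4 / 5/8 = 2/5 ≈ 0.4000.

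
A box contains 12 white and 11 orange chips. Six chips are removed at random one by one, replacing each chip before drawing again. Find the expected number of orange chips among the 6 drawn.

By linearity of expectation, E[X] = Σ P(draw i is orange); each independent draw has P(orange) = 11/23.
E[X] = 6 · 11/23 = 66/23 ≈ 2.8696.

66/23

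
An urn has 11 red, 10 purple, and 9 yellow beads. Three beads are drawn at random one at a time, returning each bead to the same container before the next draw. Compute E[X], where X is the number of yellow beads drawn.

By linearity of expectation, E[X] = Σ P(draw i is yellow); each independent draw has P(yellow) = 9/30.
E[X] = 3 · 9/30 = 9/10 ≈ 0.9000.

9/10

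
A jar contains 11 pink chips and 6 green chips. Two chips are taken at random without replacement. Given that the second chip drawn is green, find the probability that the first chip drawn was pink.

P(first=pink and the second chip drawn is green) = (11/17)·(6/16) = 33/136.
P(the second chip drawn is green) = Σ over first color = 33/136 + 15/136 = 6/17.
By Bayes, P(first=pink | the second chip drawn is green) = 33/136 / 6/17 = 11/16 ≈ 0.6875.

11/16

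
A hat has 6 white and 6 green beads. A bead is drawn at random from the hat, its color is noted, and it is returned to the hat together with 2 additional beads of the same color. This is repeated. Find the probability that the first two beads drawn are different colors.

3/7

Either green then white, or white then green; after the first draw the total is 14.
P = (6/12)·(6/14) + (6/12)·(6/14) = 3/7 ≈ 0.4286.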